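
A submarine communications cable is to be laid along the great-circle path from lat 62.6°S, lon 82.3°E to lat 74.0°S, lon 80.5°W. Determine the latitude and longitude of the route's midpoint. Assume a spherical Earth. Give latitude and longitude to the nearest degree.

≈ lat 83°S, lon 60°E

Convert each endpoint to a unit vector on the sphere (x = cos φ cos λ, y = cos φ sin λ, z = sin φ).
The central angle between the endpoints is δ = arccos(p₁·p₂) ≈ 0.749 rad (42.9°).
Interpolate at f = 1/2 with slerp weights a = sin((1−f)δ)/sin δ ≈ 0.537, b = sin(fδ)/sin δ ≈ 0.537.
p = a·p₁ + b·p₂ ≈ (0.058, 0.099, -0.993); φ = arcsin(p_z) ≈ -83.43°, λ = atan2(p_y, p_x) ≈ 59.81°.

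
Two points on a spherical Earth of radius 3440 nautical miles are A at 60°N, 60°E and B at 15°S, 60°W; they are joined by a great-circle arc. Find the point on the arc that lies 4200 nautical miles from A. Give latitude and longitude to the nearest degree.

≈ 27°N, 36°W

Convert each endpoint to a unit vector on the sphere (x = cos φ cos λ, y = cos φ sin λ, z = sin φ).
The central angle between the endpoints is δ = arccos(p₁·p₂) ≈ 2.055 rad (117.8°). The total great-circle distance is δ·R ≈ 2.055 × 3440 ≈ 7070 nmi, so the target fraction is f = 4200/7070 ≈ 0.594.
Interpolate at f ≈ 0.594 with slerp weights a = sin((1−f)δ)/sin δ ≈ 0.837, b = sin(fδ)/sin δ ≈ 1.062.
p = a·p₁ + b·p₂ ≈ (0.722, -0.526, 0.450); φ = arcsin(p_z) ≈ 26.75°, λ = atan2(p_y, p_x) ≈ -36.05°.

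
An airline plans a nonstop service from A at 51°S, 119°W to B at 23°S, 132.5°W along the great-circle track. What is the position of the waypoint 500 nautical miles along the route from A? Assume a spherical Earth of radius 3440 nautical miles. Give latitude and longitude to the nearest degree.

Convert each endpoint to a unit vector on the sphere (x = cos φ cos λ, y = cos φ sin λ, z = sin φ).
The central angle between the endpoints is δ = arccos(p₁·p₂) ≈ 0.522 rad (29.9°). The total great-circle distance is δ·R ≈ 0.522 × 3440 ≈ 1795 nmi, so the target fraction is f = 500/1795 ≈ 0.279.
Interpolate at f ≈ 0.279 with slerp weights a = sin((1−f)δ)/sin δ ≈ 0.738, b = sin(fδ)/sin δ ≈ 0.291.
p = a·p₁ + b·p₂ ≈ (-0.406, -0.603, -0.687); φ = arcsin(p_z) ≈ -43.37°, λ = atan2(p_y, p_x) ≈ -123.93°.

≈ 43°S, 124°W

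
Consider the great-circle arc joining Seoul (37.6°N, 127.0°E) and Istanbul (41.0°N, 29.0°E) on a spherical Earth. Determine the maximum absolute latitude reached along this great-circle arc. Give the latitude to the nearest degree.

≈ 51°N

The great circle lies in the plane with unit normal n̂ = (p₁ × p₂)/|p₁ × p₂|.
Here n̂_z ≈ -0.624; the vertex latitude is φ_max = arccos|n̂_z| ≈ 51.4°.
Check via Clairaut: cos φ_max = |cos φ₁| · sin C = cos(37.6°)·sin(52.0°) ≈ 0.624, again giving ≈ 51.4°.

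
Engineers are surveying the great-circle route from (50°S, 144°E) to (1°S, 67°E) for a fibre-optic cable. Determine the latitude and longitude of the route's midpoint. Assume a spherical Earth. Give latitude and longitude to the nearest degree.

≈ (31°S, 96°E)

Convert each endpoint to a unit vector on the sphere (x = cos φ cos λ, y = cos φ sin λ, z = sin φ).
The central angle between the endpoints is δ = arccos(p₁·p₂) ≈ 1.412 rad (80.9°).
Interpolate at f = 1/2 with slerp weights a = sin((1−f)δ)/sin δ ≈ 0.657, b = sin(fδ)/sin δ ≈ 0.657.
p = a·p₁ + b·p₂ ≈ (-0.085, 0.853, -0.515); φ = arcsin(p_z) ≈ -30.99°, λ = atan2(p_y, p_x) ≈ 95.69°.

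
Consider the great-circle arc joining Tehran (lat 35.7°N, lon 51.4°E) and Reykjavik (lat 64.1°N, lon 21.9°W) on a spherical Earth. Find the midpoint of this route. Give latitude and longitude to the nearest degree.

Convert each endpoint to a unit vector on the sphere (x = cos φ cos λ, y = cos φ sin λ, z = sin φ).
The central angle between the endpoints is δ = arccos(p₁·p₂) ≈ 0.893 rad (51.2°).
Interpolate at f = 1/2 with slerp weights a = sin((1−f)δ)/sin δ ≈ 0.554, b = sin(fδ)/sin δ ≈ 0.554.
p = a·p₁ + b·p₂ ≈ (0.506, 0.262, 0.822); φ = arcsin(p_z) ≈ 55.31°, λ = atan2(p_y, p_x) ≈ 27.35°.

≈ lat 55°N, lon 27°E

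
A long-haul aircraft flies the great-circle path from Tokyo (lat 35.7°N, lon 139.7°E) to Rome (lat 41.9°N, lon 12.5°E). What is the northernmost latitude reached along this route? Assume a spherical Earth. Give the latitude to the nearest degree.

≈ 61°N

The great circle lies in the plane with unit normal n̂ = (p₁ × p₂)/|p₁ × p₂|.
Here n̂_z ≈ -0.482; the vertex latitude is φ_max = arccos|n̂_z| ≈ 61.2°.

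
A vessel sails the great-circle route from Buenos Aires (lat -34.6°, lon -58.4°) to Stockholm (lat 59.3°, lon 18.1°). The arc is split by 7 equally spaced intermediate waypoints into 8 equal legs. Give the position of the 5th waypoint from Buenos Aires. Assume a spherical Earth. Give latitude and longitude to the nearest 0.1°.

≈ lat 27.7°, lon -23.3°

The haversine formula gives a central angle δ ≈ 1.972 rad (113.0°) between the endpoints.
Interpolate at f = 5/8 with slerp weights a = sin((1−f)δ)/sin δ ≈ 0.732, b = sin(fδ)/sin δ ≈ 1.024.
p = a·p₁ + b·p₂ ≈ (0.813, -0.351, 0.465); φ = arcsin(p_z) ≈ 27.73°, λ = atan2(p_y, p_x) ≈ -23.33°.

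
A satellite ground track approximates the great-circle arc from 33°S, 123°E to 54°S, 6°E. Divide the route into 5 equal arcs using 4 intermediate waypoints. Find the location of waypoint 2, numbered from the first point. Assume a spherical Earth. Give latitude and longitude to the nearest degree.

Write both endpoints as unit vectors p₁, p₂ with components (cos φ cos λ, cos φ sin λ, sin φ).
The central angle between the endpoints is δ = arccos(p₁·p₂) ≈ 1.352 rad (77.5°).
Interpolate at f = 2/5 with slerp weights a = sin((1−f)δ)/sin δ ≈ 0.743, b = sin(fδ)/sin δ ≈ 0.527.
p = a·p₁ + b·p₂ ≈ (-0.031, 0.555, -0.831); φ = arcsin(p_z) ≈ -56.23°, λ = atan2(p_y, p_x) ≈ 93.20°.

≈ 56°S, 93°E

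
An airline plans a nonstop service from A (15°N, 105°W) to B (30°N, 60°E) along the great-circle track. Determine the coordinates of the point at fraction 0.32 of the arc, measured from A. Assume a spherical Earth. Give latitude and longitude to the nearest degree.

≈ (54°N, 84°W)

Convert each endpoint to a unit vector on the sphere (x = cos φ cos λ, y = cos φ sin λ, z = sin φ).
The central angle between the endpoints is δ = arccos(p₁·p₂) ≈ 2.317 rad (132.7°).
Interpolate at f = 0.32 with slerp weights a = sin((1−f)δ)/sin δ ≈ 1.361, b = sin(fδ)/sin δ ≈ 0.919.
p = a·p₁ + b·p₂ ≈ (0.058, -0.581, 0.812); φ = arcsin(p_z) ≈ 54.30°, λ = atan2(p_y, p_x) ≈ -84.32°.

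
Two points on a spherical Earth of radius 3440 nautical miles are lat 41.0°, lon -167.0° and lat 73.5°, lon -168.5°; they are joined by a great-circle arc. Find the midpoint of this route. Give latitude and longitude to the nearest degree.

Write both endpoints as unit vectors p₁, p₂ with components (cos φ cos λ, cos φ sin λ, sin φ).
The central angle between the endpoints is δ = arccos(p₁·p₂) ≈ 0.567 rad (32.5°).
Interpolate at f = 1/2 with slerp weights a = sin((1−f)δ)/sin δ ≈ 0.521, b = sin(fδ)/sin δ ≈ 0.521.
p = a·p₁ + b·p₂ ≈ (-0.528, -0.118, 0.841); φ = arcsin(p_z) ≈ 57.25°, λ = atan2(p_y, p_x) ≈ -167.41°.

≈ lat 57°, lon -167°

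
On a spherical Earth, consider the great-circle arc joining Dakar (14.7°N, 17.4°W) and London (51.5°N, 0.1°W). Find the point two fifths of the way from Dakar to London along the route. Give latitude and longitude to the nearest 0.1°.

Write both endpoints as unit vectors p₁, p₂ with components (cos φ cos λ, cos φ sin λ, sin φ).
The central angle between the endpoints is δ = arccos(p₁·p₂) ≈ 0.686 rad (39.3°).
Interpolate at f = 2/5 with slerp weights a = sin((1−f)δ)/sin δ ≈ 0.632, b = sin(fδ)/sin δ ≈ 0.428.
p = a·p₁ + b·p₂ ≈ (0.849, -0.183, 0.495); φ = arcsin(p_z) ≈ 29.68°, λ = atan2(p_y, p_x) ≈ -12.17°.

≈ (29.7°N, 12.2°W)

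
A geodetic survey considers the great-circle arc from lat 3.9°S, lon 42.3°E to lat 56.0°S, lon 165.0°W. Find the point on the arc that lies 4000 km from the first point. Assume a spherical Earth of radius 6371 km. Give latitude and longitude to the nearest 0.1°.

Write both endpoints as unit vectors p₁, p₂ with components (cos φ cos λ, cos φ sin λ, sin φ).
The central angle between the endpoints is δ = arccos(p₁·p₂) ≈ 2.026 rad (116.1°). The total great-circle distance is δ·R ≈ 2.026 × 6371 ≈ 12906 km, so the target fraction is f = 4000/12906 ≈ 0.310.
Interpolate at f ≈ 0.310 with slerp weights a = sin((1−f)δ)/sin δ ≈ 1.097, b = sin(fδ)/sin δ ≈ 0.654.
p = a·p₁ + b·p₂ ≈ (0.456, 0.642, -0.617); φ = arcsin(p_z) ≈ -38.08°, λ = atan2(p_y, p_x) ≈ 54.60°.

≈ lat 38.1°S, lon 54.6°E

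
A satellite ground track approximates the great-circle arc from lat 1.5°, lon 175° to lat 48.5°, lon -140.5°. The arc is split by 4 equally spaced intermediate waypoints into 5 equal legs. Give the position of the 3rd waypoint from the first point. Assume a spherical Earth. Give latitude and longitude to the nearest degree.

Write both endpoints as unit vectors p₁, p₂ with components (cos φ cos λ, cos φ sin λ, sin φ).
The central angle between the endpoints is δ = arccos(p₁·p₂) ≈ 1.056 rad (60.5°).
Interpolate at f = 3/5 with slerp weights a = sin((1−f)δ)/sin δ ≈ 0.471, b = sin(fδ)/sin δ ≈ 0.680.
p = a·p₁ + b·p₂ ≈ (-0.817, -0.246, 0.522); φ = arcsin(p_z) ≈ 31.45°, λ = atan2(p_y, p_x) ≈ -163.26°.

≈ lat 31°, lon -163°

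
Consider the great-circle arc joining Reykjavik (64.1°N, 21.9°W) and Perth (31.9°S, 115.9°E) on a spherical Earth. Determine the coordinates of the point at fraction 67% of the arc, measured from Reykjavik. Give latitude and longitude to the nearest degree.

Write both endpoints as unit vectors p₁, p₂ with components (cos φ cos λ, cos φ sin λ, sin φ).
The central angle between the endpoints is δ = arccos(p₁·p₂) ≈ 2.419 rad (138.6°).
Interpolate at f = 0.67 with slerp weights a = sin((1−f)δ)/sin δ ≈ 1.083, b = sin(fδ)/sin δ ≈ 1.510.
p = a·p₁ + b·p₂ ≈ (-0.121, 0.977, 0.176); φ = arcsin(p_z) ≈ 10.14°, λ = atan2(p_y, p_x) ≈ 97.07°.

≈ (10°N, 97°E)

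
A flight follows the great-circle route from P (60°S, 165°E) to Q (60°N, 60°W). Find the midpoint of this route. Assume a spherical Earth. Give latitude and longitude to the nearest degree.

Write both endpoints as unit vectors p₁, p₂ with components (cos φ cos λ, cos φ sin λ, sin φ).
The central angle between the endpoints is δ = arccos(p₁·p₂) ≈ 2.757 rad (157.9°).
Interpolate at f = 1/2 with slerp weights a = sin((1−f)δ)/sin δ ≈ 2.613, b = sin(fδ)/sin δ ≈ 2.613.
p = a·p₁ + b·p₂ ≈ (-0.609, -0.793, 0.000); φ = arcsin(p_z) ≈ 0.00°, λ = atan2(p_y, p_x) ≈ -127.50°.

≈ (0°N, 128°W)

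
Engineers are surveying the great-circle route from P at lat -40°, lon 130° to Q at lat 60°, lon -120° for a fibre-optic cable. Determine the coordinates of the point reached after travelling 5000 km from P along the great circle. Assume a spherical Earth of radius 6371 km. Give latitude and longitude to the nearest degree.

≈ lat -2°, lon 157°

Write both endpoints as unit vectors p₁, p₂ with components (cos φ cos λ, cos φ sin λ, sin φ).
The central angle between the endpoints is δ = arccos(p₁·p₂) ≈ 2.329 rad (133.4°). The total great-circle distance is δ·R ≈ 2.329 × 6371 ≈ 14839 km, so the target fraction is f = 5000/14839 ≈ 0.337.
Interpolate at f ≈ 0.337 with slerp weights a = sin((1−f)δ)/sin δ ≈ 1.377, b = sin(fδ)/sin δ ≈ 0.973.
p = a·p₁ + b·p₂ ≈ (-0.921, 0.387, -0.042); φ = arcsin(p_z) ≈ -2.41°, λ = atan2(p_y, p_x) ≈ 157.24°.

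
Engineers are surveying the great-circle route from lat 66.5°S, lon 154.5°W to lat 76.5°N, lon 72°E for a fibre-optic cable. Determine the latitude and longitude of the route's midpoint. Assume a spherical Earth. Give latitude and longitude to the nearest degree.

The haversine formula gives a central angle δ ≈ 2.843 rad (162.9°) between the endpoints.
Interpolate at f = 1/2 with slerp weights a = sin((1−f)δ)/sin δ ≈ 3.363, b = sin(fδ)/sin δ ≈ 3.363.
p = a·p₁ + b·p₂ ≈ (-0.968, 0.169, 0.186); φ = arcsin(p_z) ≈ 10.72°, λ = atan2(p_y, p_x) ≈ 170.07°.

≈ lat 11°N, lon 170°E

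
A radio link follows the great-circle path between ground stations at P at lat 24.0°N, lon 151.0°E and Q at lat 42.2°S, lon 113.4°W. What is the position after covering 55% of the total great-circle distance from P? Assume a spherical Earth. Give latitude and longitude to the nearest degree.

The haversine formula gives a central angle δ ≈ 1.917 rad (109.8°) between the endpoints.
Interpolate at f = 0.55 with slerp weights a = sin((1−f)δ)/sin δ ≈ 0.807, b = sin(fδ)/sin δ ≈ 0.924.
p = a·p₁ + b·p₂ ≈ (-0.917, -0.271, -0.293); φ = arcsin(p_z) ≈ -17.01°, λ = atan2(p_y, p_x) ≈ -163.55°.

≈ lat 17°S, lon 164°W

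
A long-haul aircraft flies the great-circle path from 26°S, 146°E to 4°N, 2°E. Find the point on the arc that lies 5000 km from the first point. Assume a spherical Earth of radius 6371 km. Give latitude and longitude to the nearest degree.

≈ 36°S, 94°E

Write both endpoints as unit vectors p₁, p₂ with components (cos φ cos λ, cos φ sin λ, sin φ).
The central angle between the endpoints is δ = arccos(p₁·p₂) ≈ 2.428 rad (139.1°). The total great-circle distance is δ·R ≈ 2.428 × 6371 ≈ 15468 km, so the target fraction is f = 5000/15468 ≈ 0.323.
Interpolate at f ≈ 0.323 with slerp weights a = sin((1−f)δ)/sin δ ≈ 1.524, b = sin(fδ)/sin δ ≈ 1.080.
p = a·p₁ + b·p₂ ≈ (-0.059, 0.803, -0.593); φ = arcsin(p_z) ≈ -36.34°, λ = atan2(p_y, p_x) ≈ 94.20°.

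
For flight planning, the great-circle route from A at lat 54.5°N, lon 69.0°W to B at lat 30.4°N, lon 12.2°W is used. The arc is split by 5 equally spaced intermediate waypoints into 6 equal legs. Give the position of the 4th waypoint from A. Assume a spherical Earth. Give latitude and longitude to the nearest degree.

≈ lat 41°N, lon 26°W

From cos δ = sin φ₁ sin φ₂ + cos φ₁ cos φ₂ cos Δλ, the central angle is δ ≈ 0.815 rad (46.7°).
Interpolate at f = 4/6 with slerp weights a = sin((1−f)δ)/sin δ ≈ 0.369, b = sin(fδ)/sin δ ≈ 0.710.
p = a·p₁ + b·p₂ ≈ (0.676, -0.329, 0.660); φ = arcsin(p_z) ≈ 41.27°, λ = atan2(p_y, p_x) ≈ -25.99°.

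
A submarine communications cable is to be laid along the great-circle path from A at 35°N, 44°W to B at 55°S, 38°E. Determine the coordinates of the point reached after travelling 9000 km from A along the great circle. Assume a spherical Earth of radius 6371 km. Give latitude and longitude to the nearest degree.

≈ 33°S, 3°E

Convert each endpoint to a unit vector on the sphere (x = cos φ cos λ, y = cos φ sin λ, z = sin φ).
The central angle between the endpoints is δ = arccos(p₁·p₂) ≈ 1.987 rad (113.9°). The total great-circle distance is δ·R ≈ 1.987 × 6371 ≈ 12660 km, so the target fraction is f = 9000/12660 ≈ 0.711.
Interpolate at f ≈ 0.711 with slerp weights a = sin((1−f)δ)/sin δ ≈ 0.594, b = sin(fδ)/sin δ ≈ 1.080.
p = a·p₁ + b·p₂ ≈ (0.838, 0.043, -0.544); φ = arcsin(p_z) ≈ -32.93°, λ = atan2(p_y, p_x) ≈ 2.95°.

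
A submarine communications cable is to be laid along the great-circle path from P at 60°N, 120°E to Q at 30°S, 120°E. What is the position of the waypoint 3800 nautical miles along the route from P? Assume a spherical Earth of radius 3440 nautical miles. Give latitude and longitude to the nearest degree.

Convert each endpoint to a unit vector on the sphere (x = cos φ cos λ, y = cos φ sin λ, z = sin φ).
The central angle between the endpoints is δ = arccos(p₁·p₂) ≈ 1.571 rad (90.0°). The total great-circle distance is δ·R ≈ 1.571 × 3440 ≈ 5404 nmi, so the target fraction is f = 3800/5404 ≈ 0.703.
Interpolate at f ≈ 0.703 with slerp weights a = sin((1−f)δ)/sin δ ≈ 0.449, b = sin(fδ)/sin δ ≈ 0.893.
p = a·p₁ + b·p₂ ≈ (-0.499, 0.865, -0.057); φ = arcsin(p_z) ≈ -3.29°, λ = atan2(p_y, p_x) ≈ 120.00°.

≈ 3°S, 120°E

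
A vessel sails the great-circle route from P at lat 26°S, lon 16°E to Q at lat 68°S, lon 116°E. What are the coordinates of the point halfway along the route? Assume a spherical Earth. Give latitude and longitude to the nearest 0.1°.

The haversine formula gives a central angle δ ≈ 1.215 rad (69.6°) between the endpoints.
Interpolate at f = 1/2 with slerp weights a = sin((1−f)δ)/sin δ ≈ 0.609, b = sin(fδ)/sin δ ≈ 0.609.
p = a·p₁ + b·p₂ ≈ (0.426, 0.356, -0.832); φ = arcsin(p_z) ≈ -56.27°, λ = atan2(p_y, p_x) ≈ 39.87°.

≈ lat 56.3°S, lon 39.9°E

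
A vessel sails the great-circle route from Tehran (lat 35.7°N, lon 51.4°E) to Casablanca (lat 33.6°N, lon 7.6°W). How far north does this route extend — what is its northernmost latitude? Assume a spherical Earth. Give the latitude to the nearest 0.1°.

The great circle lies in the plane with unit normal n̂ = (p₁ × p₂)/|p₁ × p₂|.
Here n̂_z ≈ -0.782; the vertex latitude is φ_max = arccos|n̂_z| ≈ 38.5°.
Check via Clairaut: cos φ_max = |cos φ₁| · sin C = cos(35.7°)·sin(74.4°) ≈ 0.782, again giving ≈ 38.5°.

≈ 38.5°N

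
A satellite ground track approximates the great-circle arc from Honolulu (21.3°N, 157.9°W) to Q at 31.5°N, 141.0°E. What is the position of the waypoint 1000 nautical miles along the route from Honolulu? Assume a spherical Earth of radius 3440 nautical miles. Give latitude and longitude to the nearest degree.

≈ 27°N, 175°W

Write both endpoints as unit vectors p₁, p₂ with components (cos φ cos λ, cos φ sin λ, sin φ).
The central angle between the endpoints is δ = arccos(p₁·p₂) ≈ 0.960 rad (55.0°). The total great-circle distance is δ·R ≈ 0.960 × 3440 ≈ 3302 nmi, so the target fraction is f = 1000/3302 ≈ 0.303.
Interpolate at f ≈ 0.303 with slerp weights a = sin((1−f)δ)/sin δ ≈ 0.757, b = sin(fδ)/sin δ ≈ 0.350.
p = a·p₁ + b·p₂ ≈ (-0.886, -0.078, 0.458); φ = arcsin(p_z) ≈ 27.25°, λ = atan2(p_y, p_x) ≈ -174.99°.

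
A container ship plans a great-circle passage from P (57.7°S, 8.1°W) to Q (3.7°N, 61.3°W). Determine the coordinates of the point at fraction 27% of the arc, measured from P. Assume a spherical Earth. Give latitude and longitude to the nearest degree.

Convert each endpoint to a unit vector on the sphere (x = cos φ cos λ, y = cos φ sin λ, z = sin φ).
The central angle between the endpoints is δ = arccos(p₁·p₂) ≈ 1.303 rad (74.6°).
Interpolate at f = 0.27 with slerp weights a = sin((1−f)δ)/sin δ ≈ 0.844, b = sin(fδ)/sin δ ≈ 0.357.
p = a·p₁ + b·p₂ ≈ (0.618, -0.376, -0.690); φ = arcsin(p_z) ≈ -43.67°, λ = atan2(p_y, p_x) ≈ -31.35°.

≈ (44°S, 31°W)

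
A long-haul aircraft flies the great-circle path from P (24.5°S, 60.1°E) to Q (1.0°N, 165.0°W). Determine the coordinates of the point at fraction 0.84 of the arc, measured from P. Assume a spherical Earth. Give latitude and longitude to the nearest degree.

≈ (10°S, 177°E)

Convert each endpoint to a unit vector on the sphere (x = cos φ cos λ, y = cos φ sin λ, z = sin φ).
The central angle between the endpoints is δ = arccos(p₁·p₂) ≈ 2.278 rad (130.5°).
Interpolate at f = 0.84 with slerp weights a = sin((1−f)δ)/sin δ ≈ 0.469, b = sin(fδ)/sin δ ≈ 1.239.
p = a·p₁ + b·p₂ ≈ (-0.984, 0.049, -0.173); φ = arcsin(p_z) ≈ -9.95°, λ = atan2(p_y, p_x) ≈ 177.14°.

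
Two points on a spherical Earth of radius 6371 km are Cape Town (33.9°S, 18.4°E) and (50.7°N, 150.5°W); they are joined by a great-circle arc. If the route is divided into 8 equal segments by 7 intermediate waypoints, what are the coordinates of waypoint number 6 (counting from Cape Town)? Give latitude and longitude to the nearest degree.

≈ (71°N, 69°W)

Convert each endpoint to a unit vector on the sphere (x = cos φ cos λ, y = cos φ sin λ, z = sin φ).
The central angle between the endpoints is δ = arccos(p₁·p₂) ≈ 2.816 rad (161.3°).
Interpolate at f = 6/8 with slerp weights a = sin((1−f)δ)/sin δ ≈ 2.024, b = sin(fδ)/sin δ ≈ 2.680.
p = a·p₁ + b·p₂ ≈ (0.117, -0.306, 0.945); φ = arcsin(p_z) ≈ 70.91°, λ = atan2(p_y, p_x) ≈ -69.10°.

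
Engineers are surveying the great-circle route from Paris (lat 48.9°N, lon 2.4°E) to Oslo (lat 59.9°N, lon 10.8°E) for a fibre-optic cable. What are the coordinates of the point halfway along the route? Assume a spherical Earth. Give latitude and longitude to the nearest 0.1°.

Write both endpoints as unit vectors p₁, p₂ with components (cos φ cos λ, cos φ sin λ, sin φ).
The central angle between the endpoints is δ = arccos(p₁·p₂) ≈ 0.210 rad (12.0°).
Interpolate at f = 1/2 with slerp weights a = sin((1−f)δ)/sin δ ≈ 0.503, b = sin(fδ)/sin δ ≈ 0.503.
p = a·p₁ + b·p₂ ≈ (0.578, 0.061, 0.814); φ = arcsin(p_z) ≈ 54.47°, λ = atan2(p_y, p_x) ≈ 6.03°.

≈ lat 54.5°N, lon 6.0°E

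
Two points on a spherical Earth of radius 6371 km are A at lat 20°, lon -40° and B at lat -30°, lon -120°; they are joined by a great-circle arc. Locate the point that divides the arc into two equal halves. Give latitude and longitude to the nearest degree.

≈ lat -7°, lon -78°

From cos δ = sin φ₁ sin φ₂ + cos φ₁ cos φ₂ cos Δλ, the central angle is δ ≈ 1.600 rad (91.7°).
Interpolate at f = 1/2 with slerp weights a = sin((1−f)δ)/sin δ ≈ 0.718, b = sin(fδ)/sin δ ≈ 0.718.
p = a·p₁ + b·p₂ ≈ (0.206, -0.972, -0.113); φ = arcsin(p_z) ≈ -6.51°, λ = atan2(p_y, p_x) ≈ -78.04°.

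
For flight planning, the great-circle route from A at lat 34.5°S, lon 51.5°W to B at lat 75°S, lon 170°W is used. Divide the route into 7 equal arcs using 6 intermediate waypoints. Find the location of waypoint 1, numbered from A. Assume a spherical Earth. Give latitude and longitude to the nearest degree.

≈ lat 43°S, lon 55°W

Write both endpoints as unit vectors p₁, p₂ with components (cos φ cos λ, cos φ sin λ, sin φ).
The central angle between the endpoints is δ = arccos(p₁·p₂) ≈ 1.109 rad (63.6°).
Interpolate at f = 1/7 with slerp weights a = sin((1−f)δ)/sin δ ≈ 0.909, b = sin(fδ)/sin δ ≈ 0.176.
p = a·p₁ + b·p₂ ≈ (0.421, -0.594, -0.685); φ = arcsin(p_z) ≈ -43.24°, λ = atan2(p_y, p_x) ≈ -54.65°.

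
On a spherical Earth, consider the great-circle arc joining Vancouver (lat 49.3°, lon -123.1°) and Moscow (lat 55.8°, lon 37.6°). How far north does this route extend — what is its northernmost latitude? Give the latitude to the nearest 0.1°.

The great circle lies in the plane with unit normal n̂ = (p₁ × p₂)/|p₁ × p₂|.
Here n̂_z ≈ +0.126; the vertex latitude is φ_max = arccos|n̂_z| ≈ 82.7°.

≈ 82.7°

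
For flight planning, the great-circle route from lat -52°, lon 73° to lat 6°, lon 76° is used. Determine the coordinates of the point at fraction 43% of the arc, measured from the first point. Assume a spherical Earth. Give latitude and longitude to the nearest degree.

≈ lat -27°, lon 75°

The haversine formula gives a central angle δ ≈ 1.013 rad (58.1°) between the endpoints.
Interpolate at f = 0.43 with slerp weights a = sin((1−f)δ)/sin δ ≈ 0.643, b = sin(fδ)/sin δ ≈ 0.497.
p = a·p₁ + b·p₂ ≈ (0.235, 0.859, -0.455); φ = arcsin(p_z) ≈ -27.07°, λ = atan2(p_y, p_x) ≈ 74.67°.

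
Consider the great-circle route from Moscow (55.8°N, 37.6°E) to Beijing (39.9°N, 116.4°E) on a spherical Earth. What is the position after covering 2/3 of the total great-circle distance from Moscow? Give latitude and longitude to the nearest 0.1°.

≈ (50.9°N, 97.1°E)

Convert each endpoint to a unit vector on the sphere (x = cos φ cos λ, y = cos φ sin λ, z = sin φ).
The central angle between the endpoints is δ = arccos(p₁·p₂) ≈ 0.909 rad (52.1°).
Interpolate at f = 2/3 with slerp weights a = sin((1−f)δ)/sin δ ≈ 0.378, b = sin(fδ)/sin δ ≈ 0.722.
p = a·p₁ + b·p₂ ≈ (-0.078, 0.626, 0.776); φ = arcsin(p_z) ≈ 50.90°, λ = atan2(p_y, p_x) ≈ 97.09°.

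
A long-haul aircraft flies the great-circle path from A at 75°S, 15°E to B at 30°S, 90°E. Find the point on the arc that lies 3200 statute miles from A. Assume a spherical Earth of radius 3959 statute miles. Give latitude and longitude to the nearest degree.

≈ 40°S, 86°E

Write both endpoints as unit vectors p₁, p₂ with components (cos φ cos λ, cos φ sin λ, sin φ).
The central angle between the endpoints is δ = arccos(p₁·p₂) ≈ 0.999 rad (57.2°). The total great-circle distance is δ·R ≈ 0.999 × 3959 ≈ 3956 mi, so the target fraction is f = 3200/3956 ≈ 0.809.
Interpolate at f ≈ 0.809 with slerp weights a = sin((1−f)δ)/sin δ ≈ 0.226, b = sin(fδ)/sin δ ≈ 0.860.
p = a·p₁ + b·p₂ ≈ (0.056, 0.760, -0.648); φ = arcsin(p_z) ≈ -40.38°, λ = atan2(p_y, p_x) ≈ 85.75°.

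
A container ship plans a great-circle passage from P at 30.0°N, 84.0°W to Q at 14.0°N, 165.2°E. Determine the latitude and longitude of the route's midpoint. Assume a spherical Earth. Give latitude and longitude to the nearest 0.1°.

Convert each endpoint to a unit vector on the sphere (x = cos φ cos λ, y = cos φ sin λ, z = sin φ).
The central angle between the endpoints is δ = arccos(p₁·p₂) ≈ 1.749 rad (100.2°).
Interpolate at f = 1/2 with slerp weights a = sin((1−f)δ)/sin δ ≈ 0.780, b = sin(fδ)/sin δ ≈ 0.780.
p = a·p₁ + b·p₂ ≈ (-0.661, -0.478, 0.578); φ = arcsin(p_z) ≈ 35.34°, λ = atan2(p_y, p_x) ≈ -144.11°.

≈ 35.3°N, 144.1°W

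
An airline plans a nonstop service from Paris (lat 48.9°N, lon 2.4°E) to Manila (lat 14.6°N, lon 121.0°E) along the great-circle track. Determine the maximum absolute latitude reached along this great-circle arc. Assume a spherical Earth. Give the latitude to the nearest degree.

≈ 56°N

The great circle lies in the plane with unit normal n̂ = (p₁ × p₂)/|p₁ × p₂|.
Here n̂_z ≈ +0.562; the vertex latitude is φ_max = arccos|n̂_z| ≈ 55.8°.
Check via Clairaut: cos φ_max = |cos φ₁| · sin C = cos(48.9°)·sin(58.8°) ≈ 0.562, again giving ≈ 55.8°.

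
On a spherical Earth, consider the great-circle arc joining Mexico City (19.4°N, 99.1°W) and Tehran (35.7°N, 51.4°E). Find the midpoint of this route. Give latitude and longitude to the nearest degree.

≈ (63°N, 40°W)

Convert each endpoint to a unit vector on the sphere (x = cos φ cos λ, y = cos φ sin λ, z = sin φ).
The central angle between the endpoints is δ = arccos(p₁·p₂) ≈ 2.063 rad (118.2°).
Interpolate at f = 1/2 with slerp weights a = sin((1−f)δ)/sin δ ≈ 0.974, b = sin(fδ)/sin δ ≈ 0.974.
p = a·p₁ + b·p₂ ≈ (0.348, -0.289, 0.892); φ = arcsin(p_z) ≈ 63.10°, λ = atan2(p_y, p_x) ≈ -39.69°.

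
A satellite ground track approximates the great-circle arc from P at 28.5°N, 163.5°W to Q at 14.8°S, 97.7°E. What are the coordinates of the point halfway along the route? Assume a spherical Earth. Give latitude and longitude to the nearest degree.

Write both endpoints as unit vectors p₁, p₂ with components (cos φ cos λ, cos φ sin λ, sin φ).
The central angle between the endpoints is δ = arccos(p₁·p₂) ≈ 1.825 rad (104.6°).
Interpolate at f = 1/2 with slerp weights a = sin((1−f)δ)/sin δ ≈ 0.818, b = sin(fδ)/sin δ ≈ 0.818.
p = a·p₁ + b·p₂ ≈ (-0.795, 0.579, 0.181); φ = arcsin(p_z) ≈ 10.44°, λ = atan2(p_y, p_x) ≈ 143.92°.

≈ 10°N, 144°E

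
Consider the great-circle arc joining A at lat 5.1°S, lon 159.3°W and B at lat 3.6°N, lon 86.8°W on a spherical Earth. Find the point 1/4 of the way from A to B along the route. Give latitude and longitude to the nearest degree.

Write both endpoints as unit vectors p₁, p₂ with components (cos φ cos λ, cos φ sin λ, sin φ).
The central angle between the endpoints is δ = arccos(p₁·p₂) ≈ 1.273 rad (72.9°).
Interpolate at f = 1/4 with slerp weights a = sin((1−f)δ)/sin δ ≈ 0.854, b = sin(fδ)/sin δ ≈ 0.327.
p = a·p₁ + b·p₂ ≈ (-0.777, -0.627, -0.055); φ = arcsin(p_z) ≈ -3.17°, λ = atan2(p_y, p_x) ≈ -141.12°.

≈ lat 3°S, lon 141°W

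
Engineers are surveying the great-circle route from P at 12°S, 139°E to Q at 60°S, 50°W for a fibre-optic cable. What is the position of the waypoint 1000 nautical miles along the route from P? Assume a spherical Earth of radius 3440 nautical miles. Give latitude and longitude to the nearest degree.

Write both endpoints as unit vectors p₁, p₂ with components (cos φ cos λ, cos φ sin λ, sin φ).
The central angle between the endpoints is δ = arccos(p₁·p₂) ≈ 1.879 rad (107.6°). The total great-circle distance is δ·R ≈ 1.879 × 3440 ≈ 6462 nmi, so the target fraction is f = 1000/6462 ≈ 0.155.
Interpolate at f ≈ 0.155 with slerp weights a = sin((1−f)δ)/sin δ ≈ 1.049, b = sin(fδ)/sin δ ≈ 0.301.
p = a·p₁ + b·p₂ ≈ (-0.678, 0.558, -0.479); φ = arcsin(p_z) ≈ -28.59°, λ = atan2(p_y, p_x) ≈ 140.54°.

≈ 29°S, 141°E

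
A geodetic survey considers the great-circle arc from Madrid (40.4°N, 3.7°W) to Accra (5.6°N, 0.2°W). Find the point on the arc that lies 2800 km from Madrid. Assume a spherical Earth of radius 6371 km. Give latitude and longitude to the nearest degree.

≈ 15°N, 1°W

From cos δ = sin φ₁ sin φ₂ + cos φ₁ cos φ₂ cos Δλ, the central angle is δ ≈ 0.610 rad (34.9°). The total great-circle distance is δ·R ≈ 0.610 × 6371 ≈ 3885 km, so the target fraction is f = 2800/3885 ≈ 0.721.
Interpolate at f ≈ 0.721 with slerp weights a = sin((1−f)δ)/sin δ ≈ 0.296, b = sin(fδ)/sin δ ≈ 0.743.
p = a·p₁ + b·p₂ ≈ (0.964, -0.017, 0.264); φ = arcsin(p_z) ≈ 15.33°, λ = atan2(p_y, p_x) ≈ -1.02°.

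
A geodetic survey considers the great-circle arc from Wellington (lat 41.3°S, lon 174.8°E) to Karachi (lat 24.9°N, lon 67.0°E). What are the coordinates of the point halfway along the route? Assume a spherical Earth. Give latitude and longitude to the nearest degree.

≈ lat 14°S, lon 114°E

Write both endpoints as unit vectors p₁, p₂ with components (cos φ cos λ, cos φ sin λ, sin φ).
The central angle between the endpoints is δ = arccos(p₁·p₂) ≈ 2.079 rad (119.1°).
Interpolate at f = 1/2 with slerp weights a = sin((1−f)δ)/sin δ ≈ 0.986, b = sin(fδ)/sin δ ≈ 0.986.
p = a·p₁ + b·p₂ ≈ (-0.388, 0.891, -0.236); φ = arcsin(p_z) ≈ -13.63°, λ = atan2(p_y, p_x) ≈ 113.56°.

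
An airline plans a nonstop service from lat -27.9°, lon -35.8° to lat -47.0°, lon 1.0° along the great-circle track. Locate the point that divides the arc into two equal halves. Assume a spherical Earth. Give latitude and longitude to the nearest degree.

≈ lat -39°, lon -20°

Write both endpoints as unit vectors p₁, p₂ with components (cos φ cos λ, cos φ sin λ, sin φ).
The central angle between the endpoints is δ = arccos(p₁·p₂) ≈ 0.601 rad (34.4°).
Interpolate at f = 1/2 with slerp weights a = sin((1−f)δ)/sin δ ≈ 0.523, b = sin(fδ)/sin δ ≈ 0.523.
p = a·p₁ + b·p₂ ≈ (0.732, -0.264, -0.628); φ = arcsin(p_z) ≈ -38.89°, λ = atan2(p_y, p_x) ≈ -19.85°.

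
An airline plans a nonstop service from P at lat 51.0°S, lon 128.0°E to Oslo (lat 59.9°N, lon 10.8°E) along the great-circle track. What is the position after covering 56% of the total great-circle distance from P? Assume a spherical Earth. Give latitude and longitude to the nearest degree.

≈ lat 16°N, lon 75°E

From cos δ = sin φ₁ sin φ₂ + cos φ₁ cos φ₂ cos Δλ, the central angle is δ ≈ 2.526 rad (144.7°).
Interpolate at f = 0.56 with slerp weights a = sin((1−f)δ)/sin δ ≈ 1.553, b = sin(fδ)/sin δ ≈ 1.711.
p = a·p₁ + b·p₂ ≈ (0.241, 0.931, 0.274); φ = arcsin(p_z) ≈ 15.89°, λ = atan2(p_y, p_x) ≈ 75.46°.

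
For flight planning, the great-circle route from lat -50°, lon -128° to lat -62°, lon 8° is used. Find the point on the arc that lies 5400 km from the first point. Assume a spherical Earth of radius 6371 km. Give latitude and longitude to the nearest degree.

≈ lat -73°, lon -16°

The haversine formula gives a central angle δ ≈ 1.094 rad (62.7°) between the endpoints. The total great-circle distance is δ·R ≈ 1.094 × 6371 ≈ 6967 km, so the target fraction is f = 5400/6967 ≈ 0.775.
Interpolate at f ≈ 0.775 with slerp weights a = sin((1−f)δ)/sin δ ≈ 0.274, b = sin(fδ)/sin δ ≈ 0.844.
p = a·p₁ + b·p₂ ≈ (0.284, -0.084, -0.955); φ = arcsin(p_z) ≈ -72.78°, λ = atan2(p_y, p_x) ≈ -16.43°.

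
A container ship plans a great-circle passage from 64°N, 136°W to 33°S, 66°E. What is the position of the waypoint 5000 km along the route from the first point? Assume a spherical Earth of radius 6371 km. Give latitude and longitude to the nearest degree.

≈ 63°N, 106°E

From cos δ = sin φ₁ sin φ₂ + cos φ₁ cos φ₂ cos Δλ, the central angle is δ ≈ 2.551 rad (146.1°). The total great-circle distance is δ·R ≈ 2.551 × 6371 ≈ 16250 km, so the target fraction is f = 5000/16250 ≈ 0.308.
Interpolate at f ≈ 0.308 with slerp weights a = sin((1−f)δ)/sin δ ≈ 1.761, b = sin(fδ)/sin δ ≈ 1.268.
p = a·p₁ + b·p₂ ≈ (-0.123, 0.436, 0.892); φ = arcsin(p_z) ≈ 63.10°, λ = atan2(p_y, p_x) ≈ 105.72°.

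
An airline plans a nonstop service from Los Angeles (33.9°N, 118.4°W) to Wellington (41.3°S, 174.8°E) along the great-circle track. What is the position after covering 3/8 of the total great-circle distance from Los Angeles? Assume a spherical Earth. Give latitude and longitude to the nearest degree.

Convert each endpoint to a unit vector on the sphere (x = cos φ cos λ, y = cos φ sin λ, z = sin φ).
The central angle between the endpoints is δ = arccos(p₁·p₂) ≈ 1.694 rad (97.0°).
Interpolate at f = 3/8 with slerp weights a = sin((1−f)δ)/sin δ ≈ 0.878, b = sin(fδ)/sin δ ≈ 0.598.
p = a·p₁ + b·p₂ ≈ (-0.794, -0.601, 0.095); φ = arcsin(p_z) ≈ 5.47°, λ = atan2(p_y, p_x) ≈ -142.90°.

≈ 5°N, 143°W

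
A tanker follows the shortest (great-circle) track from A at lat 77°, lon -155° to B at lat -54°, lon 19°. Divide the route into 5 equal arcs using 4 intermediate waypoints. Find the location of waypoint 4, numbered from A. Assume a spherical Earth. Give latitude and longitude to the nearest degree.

Convert each endpoint to a unit vector on the sphere (x = cos φ cos λ, y = cos φ sin λ, z = sin φ).
The central angle between the endpoints is δ = arccos(p₁·p₂) ≈ 2.738 rad (156.9°).
Interpolate at f = 4/5 with slerp weights a = sin((1−f)δ)/sin δ ≈ 1.327, b = sin(fδ)/sin δ ≈ 2.074.
p = a·p₁ + b·p₂ ≈ (0.882, 0.271, -0.385); φ = arcsin(p_z) ≈ -22.66°, λ = atan2(p_y, p_x) ≈ 17.06°.

≈ lat -23°, lon 17°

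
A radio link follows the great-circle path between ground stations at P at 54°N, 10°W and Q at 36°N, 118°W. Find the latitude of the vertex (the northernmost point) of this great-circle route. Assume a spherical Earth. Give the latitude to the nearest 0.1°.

≈ 61.4°N

The great circle lies in the plane with unit normal n̂ = (p₁ × p₂)/|p₁ × p₂|.
Here n̂_z ≈ -0.479; the vertex latitude is φ_max = arccos|n̂_z| ≈ 61.4°.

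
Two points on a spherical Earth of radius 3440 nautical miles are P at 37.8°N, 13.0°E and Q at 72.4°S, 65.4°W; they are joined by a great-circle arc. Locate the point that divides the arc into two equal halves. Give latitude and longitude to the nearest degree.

≈ 21°S, 6°W

Convert each endpoint to a unit vector on the sphere (x = cos φ cos λ, y = cos φ sin λ, z = sin φ).
The central angle between the endpoints is δ = arccos(p₁·p₂) ≈ 2.137 rad (122.4°).
Interpolate at f = 1/2 with slerp weights a = sin((1−f)δ)/sin δ ≈ 1.038, b = sin(fδ)/sin δ ≈ 1.038.
p = a·p₁ + b·p₂ ≈ (0.930, -0.101, -0.353); φ = arcsin(p_z) ≈ -20.69°, λ = atan2(p_y, p_x) ≈ -6.19°.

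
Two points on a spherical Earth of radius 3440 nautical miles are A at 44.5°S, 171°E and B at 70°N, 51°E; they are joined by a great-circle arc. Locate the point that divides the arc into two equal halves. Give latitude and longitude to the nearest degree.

The haversine formula gives a central angle δ ≈ 2.466 rad (141.3°) between the endpoints.
Interpolate at f = 1/2 with slerp weights a = sin((1−f)δ)/sin δ ≈ 1.510, b = sin(fδ)/sin δ ≈ 1.510.
p = a·p₁ + b·p₂ ≈ (-0.739, 0.570, 0.360); φ = arcsin(p_z) ≈ 21.13°, λ = atan2(p_y, p_x) ≈ 142.35°.

≈ 21°N, 142°E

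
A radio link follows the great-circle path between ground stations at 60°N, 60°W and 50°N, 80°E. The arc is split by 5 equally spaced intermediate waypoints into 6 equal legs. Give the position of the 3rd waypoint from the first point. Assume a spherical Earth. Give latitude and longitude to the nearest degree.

Write both endpoints as unit vectors p₁, p₂ with components (cos φ cos λ, cos φ sin λ, sin φ).
The central angle between the endpoints is δ = arccos(p₁·p₂) ≈ 1.140 rad (65.3°).
Interpolate at f = 3/6 with slerp weights a = sin((1−f)δ)/sin δ ≈ 0.594, b = sin(fδ)/sin δ ≈ 0.594.
p = a·p₁ + b·p₂ ≈ (0.215, 0.119, 0.969); φ = arcsin(p_z) ≈ 75.79°, λ = atan2(p_y, p_x) ≈ 28.95°.

≈ 76°N, 29°E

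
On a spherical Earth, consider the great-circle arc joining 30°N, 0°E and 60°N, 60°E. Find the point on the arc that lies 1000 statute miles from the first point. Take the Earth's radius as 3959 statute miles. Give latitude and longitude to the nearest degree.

Convert each endpoint to a unit vector on the sphere (x = cos φ cos λ, y = cos φ sin λ, z = sin φ).
The central angle between the endpoints is δ = arccos(p₁·p₂) ≈ 0.864 rad (49.5°). The total great-circle distance is δ·R ≈ 0.864 × 3959 ≈ 3420 mi, so the target fraction is f = 1000/3420 ≈ 0.292.
Interpolate at f ≈ 0.292 with slerp weights a = sin((1−f)δ)/sin δ ≈ 0.755, b = sin(fδ)/sin δ ≈ 0.329.
p = a·p₁ + b·p₂ ≈ (0.736, 0.142, 0.662); φ = arcsin(p_z) ≈ 41.46°, λ = atan2(p_y, p_x) ≈ 10.95°.

≈ 41°N, 11°E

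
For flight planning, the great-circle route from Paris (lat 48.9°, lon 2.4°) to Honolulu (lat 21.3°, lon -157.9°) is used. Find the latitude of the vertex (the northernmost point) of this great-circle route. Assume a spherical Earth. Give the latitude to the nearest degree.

The great circle lies in the plane with unit normal n̂ = (p₁ × p₂)/|p₁ × p₂|.
Here n̂_z ≈ -0.217; the vertex latitude is φ_max = arccos|n̂_z| ≈ 77.5°.
Check via Clairaut: cos φ_max = |cos φ₁| · sin C = cos(48.9°)·sin(19.2°) ≈ 0.217, again giving ≈ 77.5°.

≈ 77°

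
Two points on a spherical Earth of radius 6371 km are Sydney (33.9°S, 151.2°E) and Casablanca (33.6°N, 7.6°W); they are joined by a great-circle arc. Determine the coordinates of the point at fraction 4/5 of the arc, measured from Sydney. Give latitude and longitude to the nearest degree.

Convert each endpoint to a unit vector on the sphere (x = cos φ cos λ, y = cos φ sin λ, z = sin φ).
The central angle between the endpoints is δ = arccos(p₁·p₂) ≈ 2.834 rad (162.4°).
Interpolate at f = 4/5 with slerp weights a = sin((1−f)δ)/sin δ ≈ 1.776, b = sin(fδ)/sin δ ≈ 2.537.
p = a·p₁ + b·p₂ ≈ (0.802, 0.431, 0.413); φ = arcsin(p_z) ≈ 24.40°, λ = atan2(p_y, p_x) ≈ 28.23°.

≈ (24°N, 28°E)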